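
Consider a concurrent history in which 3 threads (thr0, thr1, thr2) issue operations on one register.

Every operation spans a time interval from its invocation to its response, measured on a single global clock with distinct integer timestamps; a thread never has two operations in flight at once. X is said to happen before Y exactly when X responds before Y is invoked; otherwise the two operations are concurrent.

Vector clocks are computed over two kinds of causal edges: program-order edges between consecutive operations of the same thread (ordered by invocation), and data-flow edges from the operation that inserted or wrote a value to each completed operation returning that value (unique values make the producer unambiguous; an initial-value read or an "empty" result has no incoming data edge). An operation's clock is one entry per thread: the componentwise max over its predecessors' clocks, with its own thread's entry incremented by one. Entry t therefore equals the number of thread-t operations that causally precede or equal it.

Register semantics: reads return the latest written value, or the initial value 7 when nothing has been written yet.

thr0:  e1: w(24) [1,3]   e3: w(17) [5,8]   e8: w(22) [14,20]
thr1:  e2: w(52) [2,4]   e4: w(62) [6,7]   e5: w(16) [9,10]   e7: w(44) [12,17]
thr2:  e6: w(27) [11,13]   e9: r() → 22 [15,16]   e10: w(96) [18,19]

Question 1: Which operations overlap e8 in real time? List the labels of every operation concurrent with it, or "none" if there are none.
Answer: e10, e7, e9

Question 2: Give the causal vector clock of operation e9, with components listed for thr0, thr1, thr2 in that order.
Answer: (3, 0, 2)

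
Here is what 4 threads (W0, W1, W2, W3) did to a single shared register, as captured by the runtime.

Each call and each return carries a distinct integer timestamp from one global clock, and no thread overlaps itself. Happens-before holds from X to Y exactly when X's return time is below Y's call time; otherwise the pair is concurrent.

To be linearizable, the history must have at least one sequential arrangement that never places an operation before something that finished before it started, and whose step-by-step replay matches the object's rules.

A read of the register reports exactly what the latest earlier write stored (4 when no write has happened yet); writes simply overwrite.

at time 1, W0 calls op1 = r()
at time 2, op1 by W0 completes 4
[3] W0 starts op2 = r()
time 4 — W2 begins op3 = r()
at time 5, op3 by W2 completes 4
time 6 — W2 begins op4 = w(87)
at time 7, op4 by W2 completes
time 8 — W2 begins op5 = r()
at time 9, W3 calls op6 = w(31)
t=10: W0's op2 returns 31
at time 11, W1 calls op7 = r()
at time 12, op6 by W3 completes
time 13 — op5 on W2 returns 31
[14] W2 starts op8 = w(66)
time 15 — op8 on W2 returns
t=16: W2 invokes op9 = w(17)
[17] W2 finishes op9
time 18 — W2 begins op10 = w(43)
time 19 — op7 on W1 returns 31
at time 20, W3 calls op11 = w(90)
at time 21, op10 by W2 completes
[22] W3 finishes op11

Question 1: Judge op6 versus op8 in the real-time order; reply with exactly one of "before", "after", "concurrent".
before

op6 spans [9,12], op8 spans [14,15]
resp(op6)=12 < inv(op8)=14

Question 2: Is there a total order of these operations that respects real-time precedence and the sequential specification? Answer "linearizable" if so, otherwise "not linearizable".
linearizable

one valid linearization: op1, op3, op4, op6, op2, op5, op7, op8, op9, op10, op11
step 1: op1 r() → 4 — value 4
step 2: op3 r() → 4 — value 4
step 3: op4 w(87) — value 87
step 4: op6 w(31) — value 31
step 5: op2 r() → 31 — value 31
step 6: op5 r() → 31 — value 31
step 7: op7 r() → 31 — value 31
step 8: op8 w(66) — value 66
step 9: op9 w(17) — value 17
step 10: op10 w(43) — value 43
step 11: op11 w(90) — value 90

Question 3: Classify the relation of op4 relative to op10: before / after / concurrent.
before

op4 spans [6,7], op10 spans [18,21]
resp(op4)=7 < inv(op10)=18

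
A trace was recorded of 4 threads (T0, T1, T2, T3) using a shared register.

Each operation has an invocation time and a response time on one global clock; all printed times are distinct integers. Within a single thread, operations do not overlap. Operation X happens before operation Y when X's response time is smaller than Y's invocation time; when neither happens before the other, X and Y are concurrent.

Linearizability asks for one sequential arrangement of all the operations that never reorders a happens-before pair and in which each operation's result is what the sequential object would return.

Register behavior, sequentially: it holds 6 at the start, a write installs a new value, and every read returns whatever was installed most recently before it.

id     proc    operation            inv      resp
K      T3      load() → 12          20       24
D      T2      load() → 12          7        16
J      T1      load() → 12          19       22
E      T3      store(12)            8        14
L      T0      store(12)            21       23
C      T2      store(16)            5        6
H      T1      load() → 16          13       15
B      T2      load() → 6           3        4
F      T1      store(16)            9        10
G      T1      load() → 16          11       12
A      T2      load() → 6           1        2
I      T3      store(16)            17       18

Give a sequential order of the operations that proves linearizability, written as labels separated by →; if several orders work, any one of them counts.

after step 1 (A load() → 6): value 6
after step 2 (B load() → 6): value 6
after step 3 (C store(16)): value 16
after step 4 (E store(12)): value 12
after step 5 (D load() → 12): value 12
after step 6 (F store(16)): value 16
after step 7 (G load() → 16): value 16
after step 8 (H load() → 16): value 16
after step 9 (I store(16)): value 16
after step 10 (L store(12)): value 12
after step 11 (J load() → 12): value 12
after step 12 (K load() → 12): value 12

A → B → C → E → D → F → G → H → I → L → J → K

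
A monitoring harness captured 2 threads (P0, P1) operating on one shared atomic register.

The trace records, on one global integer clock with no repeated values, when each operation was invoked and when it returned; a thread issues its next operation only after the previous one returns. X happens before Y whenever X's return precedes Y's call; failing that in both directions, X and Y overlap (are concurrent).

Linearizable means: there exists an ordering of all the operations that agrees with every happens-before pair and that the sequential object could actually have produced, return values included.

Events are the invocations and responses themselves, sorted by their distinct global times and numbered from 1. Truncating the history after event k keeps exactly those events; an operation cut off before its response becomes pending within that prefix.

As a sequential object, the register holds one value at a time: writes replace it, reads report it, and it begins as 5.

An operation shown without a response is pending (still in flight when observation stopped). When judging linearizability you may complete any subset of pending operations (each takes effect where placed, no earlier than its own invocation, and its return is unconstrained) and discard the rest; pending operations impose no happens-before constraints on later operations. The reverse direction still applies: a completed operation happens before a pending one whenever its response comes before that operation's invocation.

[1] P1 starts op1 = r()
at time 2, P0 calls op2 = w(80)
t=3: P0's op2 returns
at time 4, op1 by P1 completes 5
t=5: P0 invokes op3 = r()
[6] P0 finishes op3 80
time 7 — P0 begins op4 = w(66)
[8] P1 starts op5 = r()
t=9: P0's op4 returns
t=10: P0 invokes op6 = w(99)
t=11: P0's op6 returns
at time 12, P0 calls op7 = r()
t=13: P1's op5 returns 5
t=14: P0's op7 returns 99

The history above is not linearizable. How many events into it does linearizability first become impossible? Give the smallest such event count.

13

events 1..12 are still linearizable — one witness is op1, op2, op3, op4, op5, op6:
after step 1 (op1 r() → 5): value 5
after step 2 (op2 w(80)): value 80
after step 3 (op3 r() → 80): value 80
after step 4 (op4 w(66)): value 66
after step 5 (op5 r() (pending, included)): value 66
after step 6 (op6 w(99)): value 99
adding event 13 (op5 responds at 13) leaves no legal real-time order
no completion choice of the 1 pending operation (op7) rescues it — every subset was tried
take op1, op2, op3, op4, op5, op6 (pending dropped): step 5 already fails, because op5 r() → 5 cannot occur there
take op1, op2, op3, op4, op6, op5 (pending dropped): step 6 already fails, because op5 r() → 5 cannot occur there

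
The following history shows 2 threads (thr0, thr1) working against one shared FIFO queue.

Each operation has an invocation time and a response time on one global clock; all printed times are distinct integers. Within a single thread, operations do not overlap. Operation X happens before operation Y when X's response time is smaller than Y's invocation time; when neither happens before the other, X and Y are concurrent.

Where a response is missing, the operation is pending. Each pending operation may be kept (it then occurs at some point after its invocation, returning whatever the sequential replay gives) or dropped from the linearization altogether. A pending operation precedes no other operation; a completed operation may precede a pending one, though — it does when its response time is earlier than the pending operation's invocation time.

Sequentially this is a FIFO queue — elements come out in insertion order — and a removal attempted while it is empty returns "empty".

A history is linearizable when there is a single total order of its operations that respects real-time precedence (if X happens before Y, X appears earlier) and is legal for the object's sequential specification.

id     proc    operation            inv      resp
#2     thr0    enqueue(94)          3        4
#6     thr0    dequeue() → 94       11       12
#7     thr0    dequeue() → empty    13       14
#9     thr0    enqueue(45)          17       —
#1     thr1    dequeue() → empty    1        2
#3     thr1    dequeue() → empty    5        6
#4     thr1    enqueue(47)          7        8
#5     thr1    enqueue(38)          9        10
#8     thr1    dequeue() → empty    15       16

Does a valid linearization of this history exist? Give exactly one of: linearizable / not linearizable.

prefix check: 1..5 passes, 1..6 fails once #3's time-6 response joins
exhaustive check: the 3 completed FIFO queue ops admit one real-time order; illegal
one such order, #1, #2, #3, breaks at step 3 where #3 dequeue() → empty is illegal

not linearizable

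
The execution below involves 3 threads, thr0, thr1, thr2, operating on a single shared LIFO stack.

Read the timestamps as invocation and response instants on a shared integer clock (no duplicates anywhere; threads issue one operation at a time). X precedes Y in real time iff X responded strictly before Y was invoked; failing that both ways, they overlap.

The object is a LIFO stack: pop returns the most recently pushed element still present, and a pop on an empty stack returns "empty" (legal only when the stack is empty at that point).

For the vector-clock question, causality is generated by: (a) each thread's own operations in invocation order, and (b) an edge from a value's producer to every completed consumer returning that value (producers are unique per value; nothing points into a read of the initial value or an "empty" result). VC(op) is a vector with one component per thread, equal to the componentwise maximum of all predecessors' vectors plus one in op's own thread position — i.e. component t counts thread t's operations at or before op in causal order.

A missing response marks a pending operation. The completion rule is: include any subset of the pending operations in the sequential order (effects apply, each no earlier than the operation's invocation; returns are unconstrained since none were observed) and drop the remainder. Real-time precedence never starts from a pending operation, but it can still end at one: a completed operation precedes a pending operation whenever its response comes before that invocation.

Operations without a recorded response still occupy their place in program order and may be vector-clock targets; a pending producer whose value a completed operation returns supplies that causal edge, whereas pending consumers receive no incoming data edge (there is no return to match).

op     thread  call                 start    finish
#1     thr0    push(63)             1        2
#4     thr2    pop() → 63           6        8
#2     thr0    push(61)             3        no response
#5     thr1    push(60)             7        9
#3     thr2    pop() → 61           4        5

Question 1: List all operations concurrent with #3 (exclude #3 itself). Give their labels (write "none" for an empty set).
Answer: #2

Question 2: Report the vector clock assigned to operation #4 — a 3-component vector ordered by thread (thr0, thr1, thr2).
Answer: (2, 0, 2)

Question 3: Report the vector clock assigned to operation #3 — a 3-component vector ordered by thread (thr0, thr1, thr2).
Answer: (2, 0, 1)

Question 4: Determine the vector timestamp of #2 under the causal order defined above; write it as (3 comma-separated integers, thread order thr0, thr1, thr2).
Answer: (2, 0, 0)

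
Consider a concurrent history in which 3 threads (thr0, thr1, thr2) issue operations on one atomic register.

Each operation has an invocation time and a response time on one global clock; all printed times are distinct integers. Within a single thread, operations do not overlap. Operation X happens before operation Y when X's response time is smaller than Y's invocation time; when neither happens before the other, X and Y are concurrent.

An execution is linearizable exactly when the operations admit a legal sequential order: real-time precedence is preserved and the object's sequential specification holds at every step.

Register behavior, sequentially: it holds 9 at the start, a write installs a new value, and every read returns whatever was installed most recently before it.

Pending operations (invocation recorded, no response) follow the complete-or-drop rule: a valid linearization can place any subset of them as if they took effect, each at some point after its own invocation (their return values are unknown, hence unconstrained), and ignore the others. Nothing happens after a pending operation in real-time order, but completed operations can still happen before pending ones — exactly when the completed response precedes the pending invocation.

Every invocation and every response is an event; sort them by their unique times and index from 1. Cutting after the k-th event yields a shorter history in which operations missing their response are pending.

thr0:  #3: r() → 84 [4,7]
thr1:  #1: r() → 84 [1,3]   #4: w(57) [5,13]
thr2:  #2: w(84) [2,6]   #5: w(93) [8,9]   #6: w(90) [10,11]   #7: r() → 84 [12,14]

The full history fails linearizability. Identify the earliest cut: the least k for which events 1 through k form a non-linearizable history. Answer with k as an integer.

events 1..13 are linearizable; a witness order is #2, #1, #3, #4, #5, #6:
step 1: #2 w(84) — value 84
step 2: #1 r() → 84 — value 84
step 3: #3 r() → 84 — value 84
step 4: #4 w(57) — value 57
step 5: #5 w(93) — value 93
step 6: #6 w(90) — value 90
with event 14 included (#7 responding at time 14), all real-time-consistent orders fail
sample order #1, #2, #3, #4, #5, #6, #7 stalls at step 1 — #1 r() → 84 has no legal effect
sample order #1, #2, #3, #5, #4, #6, #7 stalls at step 1 — #1 r() → 84 has no legal effect

14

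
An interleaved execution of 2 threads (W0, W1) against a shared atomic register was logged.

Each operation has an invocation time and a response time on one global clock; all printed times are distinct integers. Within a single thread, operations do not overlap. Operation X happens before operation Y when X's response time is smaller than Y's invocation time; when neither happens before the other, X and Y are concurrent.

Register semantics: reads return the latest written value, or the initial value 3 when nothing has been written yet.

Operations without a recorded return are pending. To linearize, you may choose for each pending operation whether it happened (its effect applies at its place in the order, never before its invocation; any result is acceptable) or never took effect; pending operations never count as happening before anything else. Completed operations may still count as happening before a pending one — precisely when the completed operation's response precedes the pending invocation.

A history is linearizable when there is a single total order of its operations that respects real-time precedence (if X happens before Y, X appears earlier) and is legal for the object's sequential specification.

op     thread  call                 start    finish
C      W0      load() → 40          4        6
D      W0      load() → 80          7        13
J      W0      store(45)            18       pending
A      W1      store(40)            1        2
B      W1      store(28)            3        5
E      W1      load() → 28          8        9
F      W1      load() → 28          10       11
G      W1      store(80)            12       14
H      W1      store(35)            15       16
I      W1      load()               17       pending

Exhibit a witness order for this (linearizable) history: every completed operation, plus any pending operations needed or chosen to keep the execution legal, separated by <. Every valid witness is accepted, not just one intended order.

after step 1 (A store(40)): value 40
after step 2 (C load() → 40): value 40
after step 3 (B store(28)): value 28
after step 4 (E load() → 28): value 28
after step 5 (F load() → 28): value 28
after step 6 (G store(80)): value 80
after step 7 (D load() → 80): value 80
after step 8 (H store(35)): value 35

A < C < B < E < F < G < D < H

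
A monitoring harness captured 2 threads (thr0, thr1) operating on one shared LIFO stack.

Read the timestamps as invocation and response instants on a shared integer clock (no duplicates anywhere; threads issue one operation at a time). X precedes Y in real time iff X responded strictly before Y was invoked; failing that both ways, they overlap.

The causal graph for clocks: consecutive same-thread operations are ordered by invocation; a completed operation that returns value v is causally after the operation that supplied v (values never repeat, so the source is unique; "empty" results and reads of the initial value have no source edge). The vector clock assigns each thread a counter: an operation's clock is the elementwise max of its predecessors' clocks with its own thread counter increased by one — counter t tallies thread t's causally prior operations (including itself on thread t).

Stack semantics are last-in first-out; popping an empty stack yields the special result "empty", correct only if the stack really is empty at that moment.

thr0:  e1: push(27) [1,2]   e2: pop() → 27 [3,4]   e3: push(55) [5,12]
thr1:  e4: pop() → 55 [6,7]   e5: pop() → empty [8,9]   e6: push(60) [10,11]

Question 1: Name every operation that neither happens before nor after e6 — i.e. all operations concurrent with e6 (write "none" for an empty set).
e3

e6 spans [10,11]; an op avoiding the whole window 10..11 is ordered, any other is concurrent
e1 [1,2]: before
e2 [3,4]: before
e3 [5,12]: concurrent
e4 [6,7]: before
e5 [8,9]: before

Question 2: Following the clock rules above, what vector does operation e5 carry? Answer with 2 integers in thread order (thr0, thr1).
(3, 2)

e1, invoked 1, has no incoming edges; only thr0's bump applies → (1, 0)
VC(e2, invoked at 3): max of VC(e1)=(1, 0), then +1 on thread thr0 → (2, 0)
VC(e3, invoked at 5): max of VC(e2)=(2, 0), then +1 on thread thr0 → (3, 0)
VC(e4, invoked at 6): max of VC(e3)=(3, 0), then +1 on thread thr1 → (3, 1)
VC(e5, invoked at 8): max of VC(e4)=(3, 1), then +1 on thread thr1 → (3, 2)
VC(e6, invoked at 10): max of VC(e5)=(3, 2), then +1 on thread thr1 → (3, 3)
target: VC(e5) = (3, 2)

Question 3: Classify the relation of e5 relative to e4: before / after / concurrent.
after

e5 spans [8,9], e4 spans [6,7]
resp(e4)=7 < inv(e5)=8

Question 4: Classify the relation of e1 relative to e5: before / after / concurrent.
before

e1 spans [1,2], e5 spans [8,9]
resp(e1)=2 < inv(e5)=8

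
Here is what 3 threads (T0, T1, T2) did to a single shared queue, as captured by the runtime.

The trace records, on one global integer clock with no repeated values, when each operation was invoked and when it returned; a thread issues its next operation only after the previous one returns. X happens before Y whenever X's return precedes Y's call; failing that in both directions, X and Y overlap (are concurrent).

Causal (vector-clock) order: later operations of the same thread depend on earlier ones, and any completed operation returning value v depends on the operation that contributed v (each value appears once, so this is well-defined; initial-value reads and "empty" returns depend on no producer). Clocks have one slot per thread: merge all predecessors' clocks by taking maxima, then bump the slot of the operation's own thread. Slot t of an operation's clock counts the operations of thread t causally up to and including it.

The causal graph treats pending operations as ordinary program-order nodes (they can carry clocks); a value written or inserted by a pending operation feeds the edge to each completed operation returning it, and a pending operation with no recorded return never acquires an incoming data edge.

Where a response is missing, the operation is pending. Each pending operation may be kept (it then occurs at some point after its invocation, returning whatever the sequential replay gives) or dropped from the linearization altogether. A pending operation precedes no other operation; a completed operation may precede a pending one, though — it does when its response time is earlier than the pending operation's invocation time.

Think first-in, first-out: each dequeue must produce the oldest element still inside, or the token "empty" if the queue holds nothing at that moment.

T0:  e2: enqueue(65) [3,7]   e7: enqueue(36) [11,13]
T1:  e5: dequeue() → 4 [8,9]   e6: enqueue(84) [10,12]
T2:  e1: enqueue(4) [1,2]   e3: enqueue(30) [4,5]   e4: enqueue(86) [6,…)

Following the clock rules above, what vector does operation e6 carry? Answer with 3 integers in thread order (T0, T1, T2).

root op e1, invoked 1: fresh clock plus T2's own tick → (0, 0, 1)
root op e2, invoked 3: fresh clock plus T0's own tick → (1, 0, 0)
invoked at 4, e3 merges VC(e1)=(0, 0, 1) and bumps T2's slot → (0, 0, 2)
invoked at 8, e5 merges VC(e1)=(0, 0, 1) and bumps T1's slot → (0, 1, 1)
invoked at 11, e7 merges VC(e2)=(1, 0, 0) and bumps T0's slot → (2, 0, 0)
invoked at 6, e4 merges VC(e3)=(0, 0, 2) and bumps T2's slot → (0, 0, 3)
invoked at 10, e6 merges VC(e5)=(0, 1, 1) and bumps T1's slot → (0, 2, 1)
target: VC(e6) = (0, 2, 1)

(0, 2, 1)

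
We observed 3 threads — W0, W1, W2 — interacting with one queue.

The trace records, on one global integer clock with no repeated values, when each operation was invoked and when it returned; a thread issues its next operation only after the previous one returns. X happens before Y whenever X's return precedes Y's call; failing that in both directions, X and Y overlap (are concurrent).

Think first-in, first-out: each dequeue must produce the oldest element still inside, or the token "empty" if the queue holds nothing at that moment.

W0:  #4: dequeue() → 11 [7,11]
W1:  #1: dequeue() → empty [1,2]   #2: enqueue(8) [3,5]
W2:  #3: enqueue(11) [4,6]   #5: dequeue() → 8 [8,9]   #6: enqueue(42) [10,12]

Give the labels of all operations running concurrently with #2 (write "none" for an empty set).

#2 runs from 3 to 5; window-overlapping ops are concurrent
#1 [1,2]: before
#3 [4,6]: concurrent
#4 [7,11]: after
#5 [8,9]: after
#6 [10,12]: after

#3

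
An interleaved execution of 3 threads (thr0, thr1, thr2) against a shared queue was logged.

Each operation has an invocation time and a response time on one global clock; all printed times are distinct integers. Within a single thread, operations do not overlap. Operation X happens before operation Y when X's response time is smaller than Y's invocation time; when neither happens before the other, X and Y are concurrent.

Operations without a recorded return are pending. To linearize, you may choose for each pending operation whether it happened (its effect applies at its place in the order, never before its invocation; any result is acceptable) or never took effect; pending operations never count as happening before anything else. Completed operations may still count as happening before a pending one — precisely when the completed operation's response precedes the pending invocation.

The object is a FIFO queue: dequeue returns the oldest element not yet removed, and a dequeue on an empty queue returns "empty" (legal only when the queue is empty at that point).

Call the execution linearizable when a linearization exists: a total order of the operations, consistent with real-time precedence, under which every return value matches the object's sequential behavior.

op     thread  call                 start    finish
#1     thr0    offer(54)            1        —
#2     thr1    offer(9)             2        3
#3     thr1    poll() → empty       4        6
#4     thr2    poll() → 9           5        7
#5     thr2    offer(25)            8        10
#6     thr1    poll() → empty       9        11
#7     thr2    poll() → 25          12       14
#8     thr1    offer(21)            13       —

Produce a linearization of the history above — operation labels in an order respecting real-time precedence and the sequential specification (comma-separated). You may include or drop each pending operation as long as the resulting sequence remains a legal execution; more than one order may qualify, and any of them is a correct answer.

#2, #4, #3, #6, #5, #1, #7

1. #2 offer(9), leaving queue <9>
2. #4 poll() → 9, leaving queue <>
3. #3 poll() → empty, leaving queue <>
4. #6 poll() → empty, leaving queue <>
5. #5 offer(25), leaving queue <25>
6. #1 offer(54) (pending, included), leaving queue <25,54>
7. #7 poll() → 25, leaving queue <54>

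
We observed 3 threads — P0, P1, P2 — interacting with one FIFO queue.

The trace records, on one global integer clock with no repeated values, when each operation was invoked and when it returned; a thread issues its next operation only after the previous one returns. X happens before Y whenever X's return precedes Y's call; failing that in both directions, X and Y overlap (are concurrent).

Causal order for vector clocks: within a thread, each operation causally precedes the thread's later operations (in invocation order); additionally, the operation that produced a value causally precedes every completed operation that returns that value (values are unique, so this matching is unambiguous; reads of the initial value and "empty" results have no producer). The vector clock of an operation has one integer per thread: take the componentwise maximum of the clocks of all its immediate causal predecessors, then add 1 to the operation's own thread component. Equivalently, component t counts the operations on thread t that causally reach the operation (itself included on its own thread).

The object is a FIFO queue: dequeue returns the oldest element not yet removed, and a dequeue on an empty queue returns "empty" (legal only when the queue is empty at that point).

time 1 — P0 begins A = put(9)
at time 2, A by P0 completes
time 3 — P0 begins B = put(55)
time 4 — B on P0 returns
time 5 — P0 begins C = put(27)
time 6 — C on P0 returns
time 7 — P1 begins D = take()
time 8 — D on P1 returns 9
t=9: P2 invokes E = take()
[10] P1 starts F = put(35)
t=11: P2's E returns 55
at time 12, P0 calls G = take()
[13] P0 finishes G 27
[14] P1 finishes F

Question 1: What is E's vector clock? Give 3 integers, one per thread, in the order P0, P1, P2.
(2, 0, 1)

A, invoked 1, has no incoming edges; only P0's bump applies → (1, 0, 0)
from VC(A)=(1, 0, 0), D (invoked 7) maxes components and bumps P1 → (1, 1, 0)
from VC(A)=(1, 0, 0), B (invoked 3) maxes components and bumps P0 → (2, 0, 0)
from VC(D)=(1, 1, 0), F (invoked 10) maxes components and bumps P1 → (1, 2, 0)
from VC(B)=(2, 0, 0), E (invoked 9) maxes components and bumps P2 → (2, 0, 1)
from VC(B)=(2, 0, 0), C (invoked 5) maxes components and bumps P0 → (3, 0, 0)
from VC(C)=(3, 0, 0), G (invoked 12) maxes components and bumps P0 → (4, 0, 0)
target: VC(E) = (2, 0, 1)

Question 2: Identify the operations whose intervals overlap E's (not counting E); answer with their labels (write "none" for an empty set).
F

E spans [9,11]; an op avoiding the whole window 9..11 is ordered, any other is concurrent
A [1,2]: before
B [3,4]: before
C [5,6]: before
D [7,8]: before
F [10,14]: concurrent
G [12,13]: after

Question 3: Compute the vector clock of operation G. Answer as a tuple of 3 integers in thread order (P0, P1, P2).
(4, 0, 0)

no predecessors for A (invoked 1): P0 increments from zero → (1, 0, 0)
D (invocation 7): componentwise max over VC(A)=(1, 0, 0), +1 at P1, giving (1, 1, 0)
B (invocation 3): componentwise max over VC(A)=(1, 0, 0), +1 at P0, giving (2, 0, 0)
F (invocation 10): componentwise max over VC(D)=(1, 1, 0), +1 at P1, giving (1, 2, 0)
E (invocation 9): componentwise max over VC(B)=(2, 0, 0), +1 at P2, giving (2, 0, 1)
C (invocation 5): componentwise max over VC(B)=(2, 0, 0), +1 at P0, giving (3, 0, 0)
G (invocation 12): componentwise max over VC(C)=(3, 0, 0), +1 at P0, giving (4, 0, 0)
target: VC(G) = (4, 0, 0)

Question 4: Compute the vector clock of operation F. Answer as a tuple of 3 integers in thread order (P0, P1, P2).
(1, 2, 0)

root op A, invoked 1: fresh clock plus P0's own tick → (1, 0, 0)
D, invoked 7, takes VC(A)=(1, 0, 0) under max, adds 1 for P1 → (1, 1, 0)
B, invoked 3, takes VC(A)=(1, 0, 0) under max, adds 1 for P0 → (2, 0, 0)
F, invoked 10, takes VC(D)=(1, 1, 0) under max, adds 1 for P1 → (1, 2, 0)
E, invoked 9, takes VC(B)=(2, 0, 0) under max, adds 1 for P2 → (2, 0, 1)
C, invoked 5, takes VC(B)=(2, 0, 0) under max, adds 1 for P0 → (3, 0, 0)
G, invoked 12, takes VC(C)=(3, 0, 0) under max, adds 1 for P0 → (4, 0, 0)
target: VC(F) = (1, 2, 0)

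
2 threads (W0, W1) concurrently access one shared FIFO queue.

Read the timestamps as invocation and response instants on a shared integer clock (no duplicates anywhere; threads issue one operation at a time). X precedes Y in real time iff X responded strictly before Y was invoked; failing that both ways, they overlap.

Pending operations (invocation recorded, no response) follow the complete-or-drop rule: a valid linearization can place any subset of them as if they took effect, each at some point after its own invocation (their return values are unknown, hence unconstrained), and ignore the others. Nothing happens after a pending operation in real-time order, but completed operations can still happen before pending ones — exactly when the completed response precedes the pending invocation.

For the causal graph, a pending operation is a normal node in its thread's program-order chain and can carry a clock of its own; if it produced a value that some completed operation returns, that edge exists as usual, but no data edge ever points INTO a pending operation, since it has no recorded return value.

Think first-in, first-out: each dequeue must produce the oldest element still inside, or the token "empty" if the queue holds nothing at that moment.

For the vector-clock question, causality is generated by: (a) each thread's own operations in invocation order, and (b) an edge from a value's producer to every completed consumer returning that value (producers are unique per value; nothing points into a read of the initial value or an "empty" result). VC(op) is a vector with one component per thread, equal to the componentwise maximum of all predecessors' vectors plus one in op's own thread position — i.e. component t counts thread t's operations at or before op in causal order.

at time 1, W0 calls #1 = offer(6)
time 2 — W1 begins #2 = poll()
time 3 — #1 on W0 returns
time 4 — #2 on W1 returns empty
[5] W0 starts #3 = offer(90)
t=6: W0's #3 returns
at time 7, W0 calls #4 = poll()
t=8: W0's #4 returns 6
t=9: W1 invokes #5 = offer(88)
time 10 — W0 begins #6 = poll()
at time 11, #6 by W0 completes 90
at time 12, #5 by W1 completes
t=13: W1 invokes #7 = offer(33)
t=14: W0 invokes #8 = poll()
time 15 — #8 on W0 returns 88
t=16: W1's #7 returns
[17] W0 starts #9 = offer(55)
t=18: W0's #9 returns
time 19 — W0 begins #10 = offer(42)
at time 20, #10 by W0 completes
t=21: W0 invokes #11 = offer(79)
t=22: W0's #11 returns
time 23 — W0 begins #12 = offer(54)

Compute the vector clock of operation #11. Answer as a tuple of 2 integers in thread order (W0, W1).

(8, 2)

VC(#2, invoked at 2): no causal predecessors; +1 on W1 → (0, 1)
VC(#1, invoked at 1): no causal predecessors; +1 on W0 → (1, 0)
#5 (invocation 9): componentwise max over VC(#2)=(0, 1), +1 at W1, giving (0, 2)
#3 (invocation 5): componentwise max over VC(#1)=(1, 0), +1 at W0, giving (2, 0)
#7 (invocation 13): componentwise max over VC(#5)=(0, 2), +1 at W1, giving (0, 3)
#4 (invocation 7): componentwise max over VC(#1)=(1, 0), VC(#3)=(2, 0), +1 at W0, giving (3, 0)
#6 (invocation 10): componentwise max over VC(#3)=(2, 0), VC(#4)=(3, 0), +1 at W0, giving (4, 0)
#8 (invocation 14): componentwise max over VC(#5)=(0, 2), VC(#6)=(4, 0), +1 at W0, giving (5, 2)
#9 (invocation 17): componentwise max over VC(#8)=(5, 2), +1 at W0, giving (6, 2)
#10 (invocation 19): componentwise max over VC(#9)=(6, 2), +1 at W0, giving (7, 2)
#11 (invocation 21): componentwise max over VC(#10)=(7, 2), +1 at W0, giving (8, 2)
#12 (invocation 23): componentwise max over VC(#11)=(8, 2), +1 at W0, giving (9, 2)
target: VC(#11) = (8, 2)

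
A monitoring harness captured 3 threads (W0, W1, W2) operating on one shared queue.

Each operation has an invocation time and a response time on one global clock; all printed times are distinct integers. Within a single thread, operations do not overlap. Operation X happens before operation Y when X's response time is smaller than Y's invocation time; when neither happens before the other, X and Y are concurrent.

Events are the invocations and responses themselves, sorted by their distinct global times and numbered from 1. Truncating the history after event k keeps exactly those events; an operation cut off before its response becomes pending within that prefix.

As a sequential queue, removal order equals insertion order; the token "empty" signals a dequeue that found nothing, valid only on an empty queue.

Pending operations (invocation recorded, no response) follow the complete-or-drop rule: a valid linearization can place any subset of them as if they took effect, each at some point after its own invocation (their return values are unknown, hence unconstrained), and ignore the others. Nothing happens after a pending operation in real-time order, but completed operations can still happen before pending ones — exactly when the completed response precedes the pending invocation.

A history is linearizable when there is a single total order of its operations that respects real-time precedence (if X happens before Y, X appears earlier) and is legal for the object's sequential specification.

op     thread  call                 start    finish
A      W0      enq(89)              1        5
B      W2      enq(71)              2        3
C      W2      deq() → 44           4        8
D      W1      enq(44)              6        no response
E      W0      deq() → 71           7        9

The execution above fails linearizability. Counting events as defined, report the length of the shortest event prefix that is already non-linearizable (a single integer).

events 1..7 are still linearizable — one witness is A, B:
step 1: A enq(89) — queue <89>
step 2: B enq(71) — queue <89,71>
include event 8 — C responding at 8 — and every candidate order breaks
no completion choice of the 2 pending operations (D, E) rescues it — every subset was tried
sample order A, B, C (pending dropped) stalls at step 3 — C deq() → 44 has no legal effect
sample order B, A, C (pending dropped) stalls at step 3 — C deq() → 44 has no legal effect

8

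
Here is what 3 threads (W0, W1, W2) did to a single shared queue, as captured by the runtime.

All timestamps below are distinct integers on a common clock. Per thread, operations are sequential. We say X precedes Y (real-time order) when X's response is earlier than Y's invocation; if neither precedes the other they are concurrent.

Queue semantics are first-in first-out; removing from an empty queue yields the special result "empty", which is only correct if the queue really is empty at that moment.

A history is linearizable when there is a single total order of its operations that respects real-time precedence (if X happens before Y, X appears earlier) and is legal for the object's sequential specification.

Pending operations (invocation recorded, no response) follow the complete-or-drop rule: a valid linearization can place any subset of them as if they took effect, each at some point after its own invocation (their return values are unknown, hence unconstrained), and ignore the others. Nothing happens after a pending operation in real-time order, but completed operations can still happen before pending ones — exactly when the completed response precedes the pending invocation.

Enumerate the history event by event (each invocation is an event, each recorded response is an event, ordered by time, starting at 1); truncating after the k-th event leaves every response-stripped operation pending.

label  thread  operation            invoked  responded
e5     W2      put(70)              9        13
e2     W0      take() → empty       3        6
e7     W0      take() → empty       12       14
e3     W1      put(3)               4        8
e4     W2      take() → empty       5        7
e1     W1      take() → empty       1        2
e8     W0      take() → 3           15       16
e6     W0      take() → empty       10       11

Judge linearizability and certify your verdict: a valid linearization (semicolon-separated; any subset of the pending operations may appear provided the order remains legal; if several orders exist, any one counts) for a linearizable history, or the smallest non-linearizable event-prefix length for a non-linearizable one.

not linearizable — minimal violating prefix: 11 events

events 1..10 are fine; event 11 — the response of e6 at time 11 — makes the prefix non-linearizable
5 completed operations, 6 real-time-consistent orders — every queue replay fails
no escape via the 1 pending operation (e5): every completion choice fails
for example e1, e2, e3, e4, e6 (pending dropped) fails at step 4: e4 take() → empty is not legal there
for example e1, e2, e4, e3, e6 (pending dropped) fails at step 5: e6 take() → empty is not legal there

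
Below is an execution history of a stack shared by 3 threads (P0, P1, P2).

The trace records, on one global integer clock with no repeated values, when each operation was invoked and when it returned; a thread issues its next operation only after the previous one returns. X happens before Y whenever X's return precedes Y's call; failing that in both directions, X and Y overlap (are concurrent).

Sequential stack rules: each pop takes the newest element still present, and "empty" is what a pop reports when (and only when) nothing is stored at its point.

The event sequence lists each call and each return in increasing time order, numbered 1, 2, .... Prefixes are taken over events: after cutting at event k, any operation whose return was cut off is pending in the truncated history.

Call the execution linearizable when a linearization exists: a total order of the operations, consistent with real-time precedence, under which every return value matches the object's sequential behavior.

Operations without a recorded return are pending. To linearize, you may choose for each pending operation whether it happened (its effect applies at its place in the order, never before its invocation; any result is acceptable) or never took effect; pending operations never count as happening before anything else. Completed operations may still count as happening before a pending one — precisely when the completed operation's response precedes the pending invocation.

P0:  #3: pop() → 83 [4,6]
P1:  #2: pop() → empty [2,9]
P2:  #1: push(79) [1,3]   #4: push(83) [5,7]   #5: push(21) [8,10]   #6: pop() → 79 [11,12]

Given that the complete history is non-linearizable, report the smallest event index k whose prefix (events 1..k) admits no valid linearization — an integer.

events 1..11 are linearizable, e.g. via #2, #1, #4, #3, #5:
1. #2 pop() → empty, leaving stack <>
2. #1 push(79), leaving stack <79>
3. #4 push(83), leaving stack <79,83>
4. #3 pop() → 83, leaving stack <79>
5. #5 push(21), leaving stack <79,21>
at event 12 (#6's time-12 response) nothing linearizes any more
one such order, #1, #2, #3, #4, #5, #6, breaks at step 2 where #2 pop() → empty is illegal
one such order, #1, #2, #4, #3, #5, #6, breaks at step 2 where #2 pop() → empty is illegal

12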